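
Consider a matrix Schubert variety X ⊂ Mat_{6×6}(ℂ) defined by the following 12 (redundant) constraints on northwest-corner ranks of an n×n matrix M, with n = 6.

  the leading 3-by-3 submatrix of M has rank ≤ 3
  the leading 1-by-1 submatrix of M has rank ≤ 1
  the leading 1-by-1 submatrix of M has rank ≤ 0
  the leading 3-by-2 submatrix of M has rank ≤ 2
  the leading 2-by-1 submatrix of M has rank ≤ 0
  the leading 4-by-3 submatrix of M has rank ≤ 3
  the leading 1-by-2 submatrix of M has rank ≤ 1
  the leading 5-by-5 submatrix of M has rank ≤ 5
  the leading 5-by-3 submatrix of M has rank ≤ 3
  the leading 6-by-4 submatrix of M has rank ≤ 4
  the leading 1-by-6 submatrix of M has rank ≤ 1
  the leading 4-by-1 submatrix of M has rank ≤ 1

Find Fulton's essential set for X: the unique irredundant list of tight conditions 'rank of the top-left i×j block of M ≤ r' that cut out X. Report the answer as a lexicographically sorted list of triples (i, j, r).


Computing R[i][j] = min implied NW-rank bound (n=6, 12 conditions):

  i=1: 0  1  1  1  1  1
  i=2: 0  1  2  2  2  2
  i=3: 1  2  3  3  3  3
  i=4: 1  2  3  4  4  4
  i=5: 1  2  3  4  5  5
  i=6: 1  2  3  4  5  6

giving w = (2, 3, 1, 4, 5, 6) via Δ²R.

|D(w)|=2, |Ess(w)|=1:

[(2, 1, 0)]


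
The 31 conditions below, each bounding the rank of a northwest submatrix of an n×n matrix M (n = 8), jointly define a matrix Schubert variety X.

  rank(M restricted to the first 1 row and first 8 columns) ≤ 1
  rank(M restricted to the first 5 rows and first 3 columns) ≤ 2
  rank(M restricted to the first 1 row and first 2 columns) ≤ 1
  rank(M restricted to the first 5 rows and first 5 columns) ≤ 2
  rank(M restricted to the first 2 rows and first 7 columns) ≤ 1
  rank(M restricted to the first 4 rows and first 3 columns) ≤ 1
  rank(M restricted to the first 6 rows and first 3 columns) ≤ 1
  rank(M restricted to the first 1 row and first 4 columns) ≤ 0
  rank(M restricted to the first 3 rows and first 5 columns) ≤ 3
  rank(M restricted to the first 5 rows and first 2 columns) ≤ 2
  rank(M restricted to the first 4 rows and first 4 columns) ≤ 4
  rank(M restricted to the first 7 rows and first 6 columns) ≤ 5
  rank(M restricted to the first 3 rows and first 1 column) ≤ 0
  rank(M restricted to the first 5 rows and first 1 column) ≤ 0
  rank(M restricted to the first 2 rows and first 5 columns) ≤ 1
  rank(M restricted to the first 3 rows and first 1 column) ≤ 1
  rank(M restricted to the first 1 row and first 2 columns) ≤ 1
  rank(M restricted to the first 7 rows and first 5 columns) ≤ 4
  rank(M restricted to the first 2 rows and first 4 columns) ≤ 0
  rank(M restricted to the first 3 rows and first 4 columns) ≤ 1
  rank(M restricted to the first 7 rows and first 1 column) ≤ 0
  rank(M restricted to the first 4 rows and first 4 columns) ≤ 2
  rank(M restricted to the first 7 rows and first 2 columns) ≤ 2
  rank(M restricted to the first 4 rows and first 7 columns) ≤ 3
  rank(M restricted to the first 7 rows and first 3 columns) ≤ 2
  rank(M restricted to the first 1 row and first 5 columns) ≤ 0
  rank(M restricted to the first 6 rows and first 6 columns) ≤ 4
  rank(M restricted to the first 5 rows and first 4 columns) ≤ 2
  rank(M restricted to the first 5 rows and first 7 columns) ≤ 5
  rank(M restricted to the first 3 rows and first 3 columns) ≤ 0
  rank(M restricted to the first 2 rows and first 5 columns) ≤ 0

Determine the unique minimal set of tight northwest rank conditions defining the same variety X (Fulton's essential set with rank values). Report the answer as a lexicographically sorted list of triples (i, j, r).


The tightest implied rank at each (i,j), from the 31 conditions:

  0, 0, 0, 0, 0, 1, 1, 1
  0, 0, 0, 0, 0, 1, 1, 2
  0, 0, 0, 1, 1, 2, 2, 3
  0, 1, 1, 2, 2, 3, 3, 4
  0, 1, 1, 2, 2, 3, 4, 5
  0, 1, 1, 2, 3, 4, 5, 6
  0, 1, 2, 3, 4, 5, 6, 7
  1, 2, 3, 4, 5, 6, 7, 8

second differences of R give the permutation w = (6, 8, 4, 2, 7, 5, 3, 1).

D(w) has 21 cells with 6 SE-corners; essential set:

[(2, 5, 0), (2, 7, 1), (3, 3, 0), (5, 5, 2), (6, 3, 1), (7, 1, 0)]


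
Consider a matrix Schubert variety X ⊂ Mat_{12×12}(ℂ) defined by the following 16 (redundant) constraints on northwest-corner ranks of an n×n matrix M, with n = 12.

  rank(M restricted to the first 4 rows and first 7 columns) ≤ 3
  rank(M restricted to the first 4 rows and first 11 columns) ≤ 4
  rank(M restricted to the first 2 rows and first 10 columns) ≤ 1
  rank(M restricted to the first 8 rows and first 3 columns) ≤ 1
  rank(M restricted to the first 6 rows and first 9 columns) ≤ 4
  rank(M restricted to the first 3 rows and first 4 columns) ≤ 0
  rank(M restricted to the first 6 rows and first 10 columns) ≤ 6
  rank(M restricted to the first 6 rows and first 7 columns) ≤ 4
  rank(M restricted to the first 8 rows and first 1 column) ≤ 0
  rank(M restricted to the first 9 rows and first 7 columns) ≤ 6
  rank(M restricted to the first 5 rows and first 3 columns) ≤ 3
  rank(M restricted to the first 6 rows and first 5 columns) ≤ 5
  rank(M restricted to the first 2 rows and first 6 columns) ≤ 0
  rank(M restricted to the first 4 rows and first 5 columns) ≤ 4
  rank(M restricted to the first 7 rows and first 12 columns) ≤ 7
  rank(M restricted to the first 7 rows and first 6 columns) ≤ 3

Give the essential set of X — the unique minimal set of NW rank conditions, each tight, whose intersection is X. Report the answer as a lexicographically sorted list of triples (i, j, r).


Computing R[i][j] = min implied NW-rank bound (n=12, 16 conditions):

  i=1: 0 0 0 0 0 0 1 1 1 1 1 1
  i=2: 0 0 0 0 0 0 1 1 1 1 2 2
  i=3: 0 0 0 0 1 1 2 2 2 2 3 3
  i=4: 0 1 1 1 2 2 3 3 3 3 4 4
  i=5: 0 1 1 2 3 3 4 4 4 4 5 5
  i=6: 0 1 1 2 3 3 4 4 4 5 6 6
  i=7: 0 1 1 2 3 3 4 5 5 6 7 7
  i=8: 0 1 1 2 3 4 5 6 6 7 8 8
  i=9: 1 2 2 3 4 5 6 7 7 8 9 9
  i=10: 1 2 3 4 5 6 7 8 8 9 10 10
  i=11: 1 2 3 4 5 6 7 8 9 10 11 11
  i=12: 1 2 3 4 5 6 7 8 9 10 11 12

second differences of R give the permutation w = (7, 11, 5, 2, 4, 10, 8, 6, 1, 3, 9, 12).

D(w) has 32 cells with 7 SE-corners; essential set:

[(2, 6, 0), (2, 10, 1), (3, 4, 0), (6, 9, 4), (7, 6, 3), (8, 1, 0), (8, 3, 1)]


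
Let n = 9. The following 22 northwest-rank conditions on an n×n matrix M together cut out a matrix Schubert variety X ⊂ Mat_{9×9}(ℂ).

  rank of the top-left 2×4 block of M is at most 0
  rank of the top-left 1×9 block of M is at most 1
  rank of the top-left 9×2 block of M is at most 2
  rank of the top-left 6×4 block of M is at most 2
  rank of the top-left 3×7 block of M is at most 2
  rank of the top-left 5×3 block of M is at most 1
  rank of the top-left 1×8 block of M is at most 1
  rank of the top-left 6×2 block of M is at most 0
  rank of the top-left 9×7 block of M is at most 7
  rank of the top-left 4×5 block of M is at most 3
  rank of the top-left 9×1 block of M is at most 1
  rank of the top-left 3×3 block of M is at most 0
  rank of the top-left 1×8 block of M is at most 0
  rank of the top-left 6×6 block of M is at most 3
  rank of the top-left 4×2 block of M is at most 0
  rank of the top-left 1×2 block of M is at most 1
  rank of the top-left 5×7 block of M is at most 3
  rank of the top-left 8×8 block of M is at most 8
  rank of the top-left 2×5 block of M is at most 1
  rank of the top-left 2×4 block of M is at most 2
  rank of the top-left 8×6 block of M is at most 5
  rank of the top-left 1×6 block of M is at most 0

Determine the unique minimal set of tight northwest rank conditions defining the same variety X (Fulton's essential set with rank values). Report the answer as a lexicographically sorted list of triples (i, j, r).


The tightest implied rank at each (i,j), from the 22 conditions:

  R[1]: 0  0  0  0  0  0  0  0  1
  R[2]: 0  0  0  0  1  1  1  1  2
  R[3]: 0  0  0  1  2  2  2  2  3
  R[4]: 0  0  1  2  3  3  3  3  4
  R[5]: 0  0  1  2  3  3  3  4  5
  R[6]: 0  0  1  2  3  3  4  5  6
  R[7]: 1  1  2  3  4  4  5  6  7
  R[8]: 1  2  3  4  5  5  6  7  8
  R[9]: 1  2  3  4  5  6  7  8  9

the unique w with this rank table is (9, 5, 4, 3, 8, 7, 1, 2, 6).

Fulton essential set (6 of the 24 Rothe cells):

[(1, 8, 0), (2, 4, 0), (3, 3, 0), (5, 7, 3), (6, 2, 0), (6, 6, 3)]


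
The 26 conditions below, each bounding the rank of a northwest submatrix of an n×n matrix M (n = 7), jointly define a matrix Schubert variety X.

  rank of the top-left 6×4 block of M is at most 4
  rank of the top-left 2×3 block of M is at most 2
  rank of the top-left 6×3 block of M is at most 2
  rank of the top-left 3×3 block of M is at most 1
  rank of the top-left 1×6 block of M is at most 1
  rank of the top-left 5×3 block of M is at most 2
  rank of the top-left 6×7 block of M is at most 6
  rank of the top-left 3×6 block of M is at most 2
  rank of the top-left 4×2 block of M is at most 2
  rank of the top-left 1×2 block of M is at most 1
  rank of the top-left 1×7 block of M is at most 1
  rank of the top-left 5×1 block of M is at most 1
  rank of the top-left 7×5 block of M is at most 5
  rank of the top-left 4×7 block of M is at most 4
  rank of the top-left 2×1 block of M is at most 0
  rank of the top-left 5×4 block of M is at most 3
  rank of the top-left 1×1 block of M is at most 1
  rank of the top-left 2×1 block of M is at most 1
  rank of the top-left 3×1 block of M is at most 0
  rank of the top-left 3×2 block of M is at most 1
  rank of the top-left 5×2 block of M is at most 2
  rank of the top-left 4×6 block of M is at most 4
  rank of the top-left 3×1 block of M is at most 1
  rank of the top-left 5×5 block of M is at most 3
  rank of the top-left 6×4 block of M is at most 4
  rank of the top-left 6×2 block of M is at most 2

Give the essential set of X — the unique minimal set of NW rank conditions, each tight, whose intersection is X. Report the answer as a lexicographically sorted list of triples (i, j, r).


Rank table r_w(7×7) implied by the 26 constraints:

  i=1: 0 1 1 1 1 1 1
  i=2: 0 1 1 2 2 2 2
  i=3: 0 1 1 2 2 2 3
  i=4: 1 2 2 3 3 3 4
  i=5: 1 2 2 3 3 4 5
  i=6: 1 2 2 3 4 5 6
  i=7: 1 2 3 4 5 6 7

the unique w with this rank table is (2, 4, 7, 1, 6, 5, 3).

Fulton essential set (5 of the 10 Rothe cells):

[(3, 1, 0), (3, 3, 1), (3, 6, 2), (5, 5, 3), (6, 3, 2)]


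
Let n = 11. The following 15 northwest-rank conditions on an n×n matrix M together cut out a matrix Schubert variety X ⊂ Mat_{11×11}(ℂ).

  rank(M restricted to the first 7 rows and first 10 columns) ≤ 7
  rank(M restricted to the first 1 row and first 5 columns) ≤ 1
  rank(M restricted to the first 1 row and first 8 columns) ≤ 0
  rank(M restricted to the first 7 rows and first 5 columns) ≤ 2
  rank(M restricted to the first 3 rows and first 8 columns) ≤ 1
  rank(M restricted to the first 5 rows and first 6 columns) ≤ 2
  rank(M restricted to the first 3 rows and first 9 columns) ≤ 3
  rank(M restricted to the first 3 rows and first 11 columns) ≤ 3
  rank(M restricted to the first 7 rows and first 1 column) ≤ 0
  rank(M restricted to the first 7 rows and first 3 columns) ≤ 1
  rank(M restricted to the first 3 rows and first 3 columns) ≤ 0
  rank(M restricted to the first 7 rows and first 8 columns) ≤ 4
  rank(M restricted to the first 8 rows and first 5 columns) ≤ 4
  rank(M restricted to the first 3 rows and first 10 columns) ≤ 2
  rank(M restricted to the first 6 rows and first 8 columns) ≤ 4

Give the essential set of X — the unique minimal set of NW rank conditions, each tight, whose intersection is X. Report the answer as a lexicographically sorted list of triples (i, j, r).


Recovering R(i,j) via the rank-extension bound from the 15 conditions:

  R[1]: 0, 0, 0, 0, 0, 0, 0, 0, 1, 1, 1
  R[2]: 0, 0, 0, 1, 1, 1, 1, 1, 2, 2, 2
  R[3]: 0, 0, 0, 1, 1, 1, 1, 1, 2, 2, 3
  R[4]: 0, 1, 1, 2, 2, 2, 2, 2, 3, 3, 4
  R[5]: 0, 1, 1, 2, 2, 2, 3, 3, 4, 4, 5
  R[6]: 0, 1, 1, 2, 2, 3, 4, 4, 5, 5, 6
  R[7]: 0, 1, 1, 2, 2, 3, 4, 4, 5, 6, 7
  R[8]: 1, 2, 2, 3, 3, 4, 5, 5, 6, 7, 8
  R[9]: 1, 2, 3, 4, 4, 5, 6, 6, 7, 8, 9
  R[10]: 1, 2, 3, 4, 5, 6, 7, 7, 8, 9, 10
  R[11]: 1, 2, 3, 4, 5, 6, 7, 8, 9, 10, 11

second differences of R give the permutation w = (9, 4, 11, 2, 7, 6, 10, 1, 3, 5, 8).

Rothe diagram D(w) (31 cells), 9 SE-corners (essential conditions):

[(1, 8, 0), (3, 3, 0), (3, 8, 1), (3, 10, 2), (5, 6, 2), (7, 1, 0), (7, 3, 1), (7, 5, 2), (7, 8, 4)]


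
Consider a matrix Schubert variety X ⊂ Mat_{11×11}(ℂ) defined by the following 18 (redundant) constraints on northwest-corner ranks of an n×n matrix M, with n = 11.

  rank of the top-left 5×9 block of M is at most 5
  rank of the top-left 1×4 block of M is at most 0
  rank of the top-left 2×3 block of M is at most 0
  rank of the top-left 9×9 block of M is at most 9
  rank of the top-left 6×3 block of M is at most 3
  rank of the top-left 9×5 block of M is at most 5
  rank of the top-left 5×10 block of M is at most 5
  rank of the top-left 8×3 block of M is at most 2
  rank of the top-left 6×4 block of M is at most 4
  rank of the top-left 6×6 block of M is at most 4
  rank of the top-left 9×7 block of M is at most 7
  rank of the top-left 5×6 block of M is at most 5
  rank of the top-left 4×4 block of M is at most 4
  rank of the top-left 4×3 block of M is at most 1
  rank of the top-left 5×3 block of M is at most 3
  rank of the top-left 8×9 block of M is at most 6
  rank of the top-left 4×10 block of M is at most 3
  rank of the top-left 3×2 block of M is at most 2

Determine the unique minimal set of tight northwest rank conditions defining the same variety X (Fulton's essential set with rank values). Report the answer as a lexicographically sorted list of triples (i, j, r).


Rank table r_w(11×11) implied by the 18 constraints:

  i=1: 0, 0, 0, 0, 1, 1, 1, 1, 1, 1, 1
  i=2: 0, 0, 0, 1, 2, 2, 2, 2, 2, 2, 2
  i=3: 1, 1, 1, 2, 3, 3, 3, 3, 3, 3, 3
  i=4: 1, 1, 1, 2, 3, 3, 3, 3, 3, 3, 4
  i=5: 1, 2, 2, 3, 4, 4, 4, 4, 4, 4, 5
  i=6: 1, 2, 2, 3, 4, 4, 5, 5, 5, 5, 6
  i=7: 1, 2, 2, 3, 4, 5, 6, 6, 6, 6, 7
  i=8: 1, 2, 2, 3, 4, 5, 6, 6, 6, 7, 8
  i=9: 1, 2, 3, 4, 5, 6, 7, 7, 7, 8, 9
  i=10: 1, 2, 3, 4, 5, 6, 7, 8, 8, 9, 10
  i=11: 1, 2, 3, 4, 5, 6, 7, 8, 9, 10, 11

so w = (5, 4, 1, 11, 2, 7, 6, 10, 3, 8, 9).

Rothe diagram D(w) (20 cells), 7 SE-corners (essential conditions):

[(1, 4, 0), (2, 3, 0), (4, 3, 1), (4, 10, 3), (6, 6, 4), (8, 3, 2), (8, 9, 6)]


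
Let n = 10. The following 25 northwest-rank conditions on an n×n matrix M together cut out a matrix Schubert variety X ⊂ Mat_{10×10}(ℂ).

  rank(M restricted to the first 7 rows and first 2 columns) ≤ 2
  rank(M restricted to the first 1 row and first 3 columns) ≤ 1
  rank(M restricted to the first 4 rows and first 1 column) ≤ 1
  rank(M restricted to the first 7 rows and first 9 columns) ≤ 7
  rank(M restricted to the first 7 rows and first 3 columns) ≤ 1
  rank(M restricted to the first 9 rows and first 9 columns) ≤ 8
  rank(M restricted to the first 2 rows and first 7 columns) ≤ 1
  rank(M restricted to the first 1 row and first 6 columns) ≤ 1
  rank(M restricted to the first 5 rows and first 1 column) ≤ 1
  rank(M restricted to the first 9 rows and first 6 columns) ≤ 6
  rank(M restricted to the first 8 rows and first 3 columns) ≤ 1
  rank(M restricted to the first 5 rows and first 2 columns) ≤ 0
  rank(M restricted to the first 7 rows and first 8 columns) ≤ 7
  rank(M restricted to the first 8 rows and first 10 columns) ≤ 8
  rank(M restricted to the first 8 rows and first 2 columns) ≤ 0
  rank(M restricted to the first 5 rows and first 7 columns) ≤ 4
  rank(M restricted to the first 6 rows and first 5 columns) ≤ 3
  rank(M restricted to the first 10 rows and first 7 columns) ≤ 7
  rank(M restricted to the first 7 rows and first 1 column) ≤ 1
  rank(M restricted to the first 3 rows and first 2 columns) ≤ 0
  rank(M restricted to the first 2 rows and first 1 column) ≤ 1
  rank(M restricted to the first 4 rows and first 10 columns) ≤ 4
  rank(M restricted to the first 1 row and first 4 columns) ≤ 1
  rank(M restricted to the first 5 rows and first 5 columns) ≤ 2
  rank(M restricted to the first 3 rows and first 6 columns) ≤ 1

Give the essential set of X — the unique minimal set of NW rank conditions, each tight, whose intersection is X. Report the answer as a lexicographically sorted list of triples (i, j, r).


Computing R[i][j] = min implied NW-rank bound (n=10, 25 conditions):

  0 0 1 1 1 1 1 1 1 1
  0 0 1 1 1 1 1 2 2 2
  0 0 1 1 1 1 2 3 3 3
  0 0 1 2 2 2 3 4 4 4
  0 0 1 2 2 3 4 5 5 5
  0 0 1 2 3 4 5 6 6 6
  0 0 1 2 3 4 5 6 7 7
  0 0 1 2 3 4 5 6 7 8
  1 1 2 3 4 5 6 7 8 9
  1 2 3 4 5 6 7 8 9 10

the unique w with this rank table is (3, 8, 7, 4, 6, 5, 9, 10, 1, 2).

ℓ(w)=24; the 4 essential cells (i,j,r):

[(2, 7, 1), (3, 6, 1), (5, 5, 2), (8, 2, 0)]


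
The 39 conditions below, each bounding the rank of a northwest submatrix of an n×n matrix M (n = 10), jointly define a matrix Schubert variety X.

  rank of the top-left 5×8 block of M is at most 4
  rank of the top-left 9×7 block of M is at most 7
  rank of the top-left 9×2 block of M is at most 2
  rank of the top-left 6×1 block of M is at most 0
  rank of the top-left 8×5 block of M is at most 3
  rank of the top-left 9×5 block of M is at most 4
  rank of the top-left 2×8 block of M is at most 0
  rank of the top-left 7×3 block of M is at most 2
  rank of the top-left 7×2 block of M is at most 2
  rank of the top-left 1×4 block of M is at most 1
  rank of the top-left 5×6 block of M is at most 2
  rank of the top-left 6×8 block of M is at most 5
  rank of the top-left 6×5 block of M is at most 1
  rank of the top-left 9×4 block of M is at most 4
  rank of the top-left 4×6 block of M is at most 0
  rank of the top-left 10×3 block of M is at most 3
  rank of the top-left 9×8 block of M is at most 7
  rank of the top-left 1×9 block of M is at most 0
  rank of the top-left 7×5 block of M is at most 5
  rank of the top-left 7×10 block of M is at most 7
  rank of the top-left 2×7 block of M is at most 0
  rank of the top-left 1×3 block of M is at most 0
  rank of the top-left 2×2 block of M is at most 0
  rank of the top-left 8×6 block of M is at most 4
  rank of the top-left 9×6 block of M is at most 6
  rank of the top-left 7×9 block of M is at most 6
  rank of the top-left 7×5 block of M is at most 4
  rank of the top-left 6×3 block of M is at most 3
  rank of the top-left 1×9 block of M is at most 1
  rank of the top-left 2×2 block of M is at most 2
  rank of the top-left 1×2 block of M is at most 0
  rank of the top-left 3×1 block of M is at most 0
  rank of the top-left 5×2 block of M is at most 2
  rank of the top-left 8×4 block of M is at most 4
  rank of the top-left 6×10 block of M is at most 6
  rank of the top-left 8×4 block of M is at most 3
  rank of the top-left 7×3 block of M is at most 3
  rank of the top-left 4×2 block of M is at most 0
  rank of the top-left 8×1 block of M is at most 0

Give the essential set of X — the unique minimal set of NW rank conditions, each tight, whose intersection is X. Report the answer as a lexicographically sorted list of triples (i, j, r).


Recovering R(i,j) via the rank-extension bound from the 39 conditions:

  i=1: 0  0  0  0  0  0  0  0  0  1
  i=2: 0  0  0  0  0  0  0  0  1  2
  i=3: 0  0  0  0  0  0  1  1  2  3
  i=4: 0  0  0  0  0  0  1  2  3  4
  i=5: 0  1  1  1  1  1  2  3  4  5
  i=6: 0  1  1  1  1  2  3  4  5  6
  i=7: 0  1  2  2  2  3  4  5  6  7
  i=8: 0  1  2  3  3  4  5  6  7  8
  i=9: 1  2  3  4  4  5  6  7  8  9
  i=10: 1  2  3  4  5  6  7  8  9  10

so w = (10, 9, 7, 8, 2, 6, 3, 4, 1, 5).

Fulton essential set (5 of the 36 Rothe cells):

[(1, 9, 0), (2, 8, 0), (4, 6, 0), (6, 5, 1), (8, 1, 0)]


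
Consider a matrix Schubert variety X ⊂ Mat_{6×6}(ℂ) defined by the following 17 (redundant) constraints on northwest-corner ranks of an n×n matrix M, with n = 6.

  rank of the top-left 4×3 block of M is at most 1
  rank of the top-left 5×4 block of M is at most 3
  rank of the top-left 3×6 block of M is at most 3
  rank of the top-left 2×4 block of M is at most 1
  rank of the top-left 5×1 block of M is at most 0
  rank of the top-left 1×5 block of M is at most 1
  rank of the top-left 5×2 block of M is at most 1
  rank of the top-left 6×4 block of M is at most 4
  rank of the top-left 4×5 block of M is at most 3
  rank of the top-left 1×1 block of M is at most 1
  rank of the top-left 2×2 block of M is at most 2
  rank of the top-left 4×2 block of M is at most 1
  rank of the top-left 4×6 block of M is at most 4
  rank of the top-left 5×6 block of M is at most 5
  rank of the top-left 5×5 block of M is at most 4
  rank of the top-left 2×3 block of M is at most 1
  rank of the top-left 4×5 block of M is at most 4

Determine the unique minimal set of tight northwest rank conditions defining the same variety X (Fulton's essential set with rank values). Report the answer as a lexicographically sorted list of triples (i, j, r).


Rank table r_w(6×6) implied by the 17 constraints:

  0 1 1 1 1 1
  0 1 1 1 2 2
  0 1 1 2 3 3
  0 1 1 2 3 4
  0 1 2 3 4 5
  1 2 3 4 5 6

the unique w with this rank table is (2, 5, 4, 6, 3, 1).

Fulton essential set (3 of the 9 Rothe cells):

[(2, 4, 1), (4, 3, 1), (5, 1, 0)]


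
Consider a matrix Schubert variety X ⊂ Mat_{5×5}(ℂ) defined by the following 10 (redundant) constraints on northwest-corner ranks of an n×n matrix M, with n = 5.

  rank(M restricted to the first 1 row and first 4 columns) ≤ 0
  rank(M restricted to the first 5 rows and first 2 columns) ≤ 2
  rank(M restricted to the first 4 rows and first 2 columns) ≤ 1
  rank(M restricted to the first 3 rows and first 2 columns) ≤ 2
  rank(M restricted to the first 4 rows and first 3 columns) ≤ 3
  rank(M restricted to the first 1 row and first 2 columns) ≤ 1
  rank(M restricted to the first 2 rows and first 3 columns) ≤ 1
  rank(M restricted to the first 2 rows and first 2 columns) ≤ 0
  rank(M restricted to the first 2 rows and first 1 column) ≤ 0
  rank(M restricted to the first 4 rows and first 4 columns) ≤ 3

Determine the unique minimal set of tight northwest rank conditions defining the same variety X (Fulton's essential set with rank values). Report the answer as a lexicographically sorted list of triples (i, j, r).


Computing R[i][j] = min implied NW-rank bound (n=5, 10 conditions):

  R[1]: 0 | 0 | 0 | 0 | 1
  R[2]: 0 | 0 | 1 | 1 | 2
  R[3]: 1 | 1 | 2 | 2 | 3
  R[4]: 1 | 1 | 2 | 3 | 4
  R[5]: 1 | 2 | 3 | 4 | 5

second differences of R give the permutation w = (5, 3, 1, 4, 2).

Fulton essential set (3 of the 7 Rothe cells):

[(1, 4, 0), (2, 2, 0), (4, 2, 1)]


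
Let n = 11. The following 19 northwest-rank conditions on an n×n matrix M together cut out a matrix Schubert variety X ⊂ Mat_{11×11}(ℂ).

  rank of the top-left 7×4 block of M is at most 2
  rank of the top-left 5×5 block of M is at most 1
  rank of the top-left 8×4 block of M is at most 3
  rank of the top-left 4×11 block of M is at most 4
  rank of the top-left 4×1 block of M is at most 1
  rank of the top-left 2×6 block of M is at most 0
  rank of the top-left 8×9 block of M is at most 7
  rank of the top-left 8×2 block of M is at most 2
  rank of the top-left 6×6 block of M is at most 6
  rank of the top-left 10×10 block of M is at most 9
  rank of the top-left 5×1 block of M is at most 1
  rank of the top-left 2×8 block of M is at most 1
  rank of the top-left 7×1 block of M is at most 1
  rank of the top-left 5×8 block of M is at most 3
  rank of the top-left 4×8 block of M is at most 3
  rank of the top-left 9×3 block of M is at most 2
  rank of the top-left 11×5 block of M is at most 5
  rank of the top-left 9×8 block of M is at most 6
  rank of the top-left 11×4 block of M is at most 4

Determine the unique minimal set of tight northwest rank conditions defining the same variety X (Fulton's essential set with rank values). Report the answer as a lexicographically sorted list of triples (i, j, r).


Reconstructing r_w from the 19 given conditions:

  0  0  0  0  0  0  1  1  1  1  1
  0  0  0  0  0  0  1  1  2  2  2
  1  1  1  1  1  1  2  2  3  3  3
  1  1  1  1  1  2  3  3  4  4  4
  1  1  1  1  1  2  3  3  4  5  5
  1  2  2  2  2  3  4  4  5  6  6
  1  2  2  2  3  4  5  5  6  7  7
  1  2  2  3  4  5  6  6  7  8  8
  1  2  2  3  4  5  6  6  7  8  9
  1  2  3  4  5  6  7  7  8  9  10
  1  2  3  4  5  6  7  8  9  10  11

so w = (7, 9, 1, 6, 10, 2, 5, 4, 11, 3, 8).

7 SE-corners of the 27-cell Rothe diagram give Ess(w):

[(2, 6, 0), (2, 8, 1), (5, 5, 1), (5, 8, 3), (7, 4, 2), (9, 3, 2), (9, 8, 6)]


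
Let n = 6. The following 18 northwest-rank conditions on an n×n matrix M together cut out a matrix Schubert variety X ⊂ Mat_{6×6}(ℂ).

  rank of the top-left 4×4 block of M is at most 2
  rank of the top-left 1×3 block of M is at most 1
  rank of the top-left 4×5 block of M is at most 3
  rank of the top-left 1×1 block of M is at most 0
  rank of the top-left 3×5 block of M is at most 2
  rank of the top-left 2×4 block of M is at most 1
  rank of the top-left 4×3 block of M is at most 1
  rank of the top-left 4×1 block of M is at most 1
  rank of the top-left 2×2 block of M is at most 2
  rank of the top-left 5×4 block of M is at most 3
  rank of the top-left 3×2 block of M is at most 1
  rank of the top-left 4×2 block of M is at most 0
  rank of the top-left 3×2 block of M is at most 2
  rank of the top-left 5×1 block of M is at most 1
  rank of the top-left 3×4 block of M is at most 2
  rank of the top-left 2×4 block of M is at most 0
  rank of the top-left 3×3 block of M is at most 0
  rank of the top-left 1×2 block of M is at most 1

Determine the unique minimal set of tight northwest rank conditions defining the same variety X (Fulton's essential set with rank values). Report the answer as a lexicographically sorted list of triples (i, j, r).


Reconstructing r_w from the 18 given conditions:

  0  0  0  0  1  1
  0  0  0  0  1  2
  0  0  0  1  2  3
  0  0  1  2  3  4
  1  1  2  3  4  5
  1  2  3  4  5  6

hence w(1..6) = (5, 6, 4, 3, 1, 2).

|D(w)|=13, |Ess(w)|=3:

[(2, 4, 0), (3, 3, 0), (4, 2, 0)]


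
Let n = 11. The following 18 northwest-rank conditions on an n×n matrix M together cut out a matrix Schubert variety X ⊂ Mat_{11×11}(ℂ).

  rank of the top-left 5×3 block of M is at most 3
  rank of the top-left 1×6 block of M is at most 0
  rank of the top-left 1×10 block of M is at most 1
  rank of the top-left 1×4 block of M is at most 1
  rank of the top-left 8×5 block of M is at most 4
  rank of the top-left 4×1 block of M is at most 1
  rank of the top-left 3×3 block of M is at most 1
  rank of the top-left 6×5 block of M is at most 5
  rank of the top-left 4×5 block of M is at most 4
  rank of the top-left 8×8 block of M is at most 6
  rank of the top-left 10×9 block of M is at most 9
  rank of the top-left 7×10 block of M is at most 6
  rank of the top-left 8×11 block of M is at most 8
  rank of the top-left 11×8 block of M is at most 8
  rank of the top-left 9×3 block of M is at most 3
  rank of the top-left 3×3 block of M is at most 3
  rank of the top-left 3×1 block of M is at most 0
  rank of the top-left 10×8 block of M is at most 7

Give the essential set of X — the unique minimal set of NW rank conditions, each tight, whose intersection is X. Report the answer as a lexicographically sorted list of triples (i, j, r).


Recovering R(i,j) via the rank-extension bound from the 18 conditions:

  row 1: 0 | 0 | 0 | 0 | 0 | 0 | 1 | 1 | 1 | 1 | 1
  row 2: 0 | 1 | 1 | 1 | 1 | 1 | 2 | 2 | 2 | 2 | 2
  row 3: 0 | 1 | 1 | 2 | 2 | 2 | 3 | 3 | 3 | 3 | 3
  row 4: 1 | 2 | 2 | 3 | 3 | 3 | 4 | 4 | 4 | 4 | 4
  row 5: 1 | 2 | 3 | 4 | 4 | 4 | 5 | 5 | 5 | 5 | 5
  row 6: 1 | 2 | 3 | 4 | 4 | 5 | 6 | 6 | 6 | 6 | 6
  row 7: 1 | 2 | 3 | 4 | 4 | 5 | 6 | 6 | 6 | 6 | 7
  row 8: 1 | 2 | 3 | 4 | 4 | 5 | 6 | 6 | 7 | 7 | 8
  row 9: 1 | 2 | 3 | 4 | 5 | 6 | 7 | 7 | 8 | 8 | 9
  row 10: 1 | 2 | 3 | 4 | 5 | 6 | 7 | 7 | 8 | 9 | 10
  row 11: 1 | 2 | 3 | 4 | 5 | 6 | 7 | 8 | 9 | 10 | 11

reading off 1-entries of Δ²R: w = (7, 2, 4, 1, 3, 6, 11, 9, 5, 10, 8).

D(w) has 17 cells with 7 SE-corners; essential set:

[(1, 6, 0), (3, 1, 0), (3, 3, 1), (7, 10, 6), (8, 5, 4), (8, 8, 6), (10, 8, 7)]


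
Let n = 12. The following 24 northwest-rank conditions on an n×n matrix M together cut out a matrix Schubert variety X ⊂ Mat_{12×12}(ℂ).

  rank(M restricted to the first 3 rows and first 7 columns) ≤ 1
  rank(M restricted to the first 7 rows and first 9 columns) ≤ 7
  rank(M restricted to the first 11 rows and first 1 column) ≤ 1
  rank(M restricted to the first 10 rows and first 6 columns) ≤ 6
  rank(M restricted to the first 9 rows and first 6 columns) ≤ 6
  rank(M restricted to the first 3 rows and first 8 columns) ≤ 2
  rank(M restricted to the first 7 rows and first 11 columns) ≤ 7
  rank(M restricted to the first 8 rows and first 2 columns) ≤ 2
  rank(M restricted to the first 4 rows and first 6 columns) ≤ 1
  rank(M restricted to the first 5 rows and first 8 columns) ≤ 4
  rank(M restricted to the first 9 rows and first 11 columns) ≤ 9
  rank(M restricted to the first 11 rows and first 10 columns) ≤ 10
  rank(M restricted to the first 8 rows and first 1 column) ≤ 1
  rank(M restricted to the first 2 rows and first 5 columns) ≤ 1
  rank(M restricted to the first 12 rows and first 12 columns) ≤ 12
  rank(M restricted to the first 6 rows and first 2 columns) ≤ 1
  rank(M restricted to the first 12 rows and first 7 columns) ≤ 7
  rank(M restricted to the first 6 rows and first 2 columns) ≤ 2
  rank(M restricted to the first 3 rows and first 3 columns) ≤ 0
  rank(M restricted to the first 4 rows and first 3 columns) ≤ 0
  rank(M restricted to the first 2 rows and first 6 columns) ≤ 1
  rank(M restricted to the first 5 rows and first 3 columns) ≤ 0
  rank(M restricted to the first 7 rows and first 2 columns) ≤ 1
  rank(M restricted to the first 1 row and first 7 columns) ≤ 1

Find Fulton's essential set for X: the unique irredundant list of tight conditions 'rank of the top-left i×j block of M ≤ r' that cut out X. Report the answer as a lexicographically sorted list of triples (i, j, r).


Computing R[i][j] = min implied NW-rank bound (n=12, 24 conditions):

  row 1: 0  0  0  1  1  1  1  1  1  1  1  1
  row 2: 0  0  0  1  1  1  1  2  2  2  2  2
  row 3: 0  0  0  1  1  1  1  2  3  3  3  3
  row 4: 0  0  0  1  1  1  2  3  4  4  4  4
  row 5: 0  0  0  1  2  2  3  4  5  5  5  5
  row 6: 1  1  1  2  3  3  4  5  6  6  6  6
  row 7: 1  1  2  3  4  4  5  6  7  7  7  7
  row 8: 1  2  3  4  5  5  6  7  8  8  8  8
  row 9: 1  2  3  4  5  6  7  8  9  9  9  9
  row 10: 1  2  3  4  5  6  7  8  9  10  10  10
  row 11: 1  2  3  4  5  6  7  8  9  10  11  11
  row 12: 1  2  3  4  5  6  7  8  9  10  11  12

so w = (4, 8, 9, 7, 5, 1, 3, 2, 6, 10, 11, 12).

ℓ(w)=24; the 4 essential cells (i,j,r):

[(3, 7, 1), (4, 6, 1), (5, 3, 0), (7, 2, 1)]


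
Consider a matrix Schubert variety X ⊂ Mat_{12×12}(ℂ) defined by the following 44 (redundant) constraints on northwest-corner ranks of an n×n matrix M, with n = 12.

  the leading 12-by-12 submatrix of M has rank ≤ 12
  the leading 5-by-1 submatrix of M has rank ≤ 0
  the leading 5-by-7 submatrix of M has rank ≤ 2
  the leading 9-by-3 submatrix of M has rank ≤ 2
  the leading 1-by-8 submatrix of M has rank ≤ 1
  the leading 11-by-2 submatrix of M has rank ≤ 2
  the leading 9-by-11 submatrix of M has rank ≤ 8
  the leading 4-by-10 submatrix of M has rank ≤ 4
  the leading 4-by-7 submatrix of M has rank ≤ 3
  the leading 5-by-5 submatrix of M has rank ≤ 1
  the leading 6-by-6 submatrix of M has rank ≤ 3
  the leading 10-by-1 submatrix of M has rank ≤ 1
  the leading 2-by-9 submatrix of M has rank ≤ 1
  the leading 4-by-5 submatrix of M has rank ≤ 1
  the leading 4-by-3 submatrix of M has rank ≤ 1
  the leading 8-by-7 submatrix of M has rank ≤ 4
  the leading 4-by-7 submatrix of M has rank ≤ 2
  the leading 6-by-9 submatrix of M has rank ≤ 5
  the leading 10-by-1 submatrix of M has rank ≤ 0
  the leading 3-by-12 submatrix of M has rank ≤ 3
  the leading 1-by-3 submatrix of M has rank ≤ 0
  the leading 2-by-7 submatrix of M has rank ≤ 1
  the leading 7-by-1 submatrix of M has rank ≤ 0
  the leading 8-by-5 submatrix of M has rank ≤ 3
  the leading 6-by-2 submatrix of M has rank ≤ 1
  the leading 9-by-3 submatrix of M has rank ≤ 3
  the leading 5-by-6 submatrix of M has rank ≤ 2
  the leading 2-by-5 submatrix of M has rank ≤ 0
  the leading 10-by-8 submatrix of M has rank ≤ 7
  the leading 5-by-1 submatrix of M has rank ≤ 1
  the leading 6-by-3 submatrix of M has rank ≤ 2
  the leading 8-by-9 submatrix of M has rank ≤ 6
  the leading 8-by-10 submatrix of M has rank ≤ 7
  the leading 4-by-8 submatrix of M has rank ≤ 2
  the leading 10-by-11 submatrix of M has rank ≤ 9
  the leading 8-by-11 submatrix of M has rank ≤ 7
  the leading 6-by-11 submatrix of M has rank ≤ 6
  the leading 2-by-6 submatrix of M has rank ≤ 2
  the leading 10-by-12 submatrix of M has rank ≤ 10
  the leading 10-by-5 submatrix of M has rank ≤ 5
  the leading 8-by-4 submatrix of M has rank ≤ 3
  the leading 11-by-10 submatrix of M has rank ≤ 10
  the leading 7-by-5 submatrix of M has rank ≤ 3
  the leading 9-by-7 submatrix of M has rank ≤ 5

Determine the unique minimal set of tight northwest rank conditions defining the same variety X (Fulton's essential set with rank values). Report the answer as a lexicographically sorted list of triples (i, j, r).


Rank table r_w(12×12) implied by the 44 constraints:

  0  0  0  0  0  1  1  1  1  1  1  1
  0  0  0  0  0  1  1  1  1  2  2  2
  0  1  1  1  1  2  2  2  2  3  3  3
  0  1  1  1  1  2  2  2  3  4  4  4
  0  1  1  1  1  2  2  3  4  5  5  5
  0  1  2  2  2  3  3  4  5  6  6  6
  0  1  2  3  3  4  4  5  6  7  7  7
  0  1  2  3  3  4  4  5  6  7  7  8
  0  1  2  3  4  5  5  6  7  8  8  9
  0  1  2  3  4  5  6  7  8  9  9  10
  1  2  3  4  5  6  7  8  9  10  10  11
  1  2  3  4  5  6  7  8  9  10  11  12

reading off 1-entries of Δ²R: w = (6, 10, 2, 9, 8, 3, 4, 12, 5, 7, 1, 11).

ℓ(w)=33; the 9 essential cells (i,j,r):

[(2, 5, 0), (2, 9, 1), (4, 8, 2), (5, 5, 1), (5, 7, 2), (8, 5, 3), (8, 7, 4), (8, 11, 7), (10, 1, 0)]


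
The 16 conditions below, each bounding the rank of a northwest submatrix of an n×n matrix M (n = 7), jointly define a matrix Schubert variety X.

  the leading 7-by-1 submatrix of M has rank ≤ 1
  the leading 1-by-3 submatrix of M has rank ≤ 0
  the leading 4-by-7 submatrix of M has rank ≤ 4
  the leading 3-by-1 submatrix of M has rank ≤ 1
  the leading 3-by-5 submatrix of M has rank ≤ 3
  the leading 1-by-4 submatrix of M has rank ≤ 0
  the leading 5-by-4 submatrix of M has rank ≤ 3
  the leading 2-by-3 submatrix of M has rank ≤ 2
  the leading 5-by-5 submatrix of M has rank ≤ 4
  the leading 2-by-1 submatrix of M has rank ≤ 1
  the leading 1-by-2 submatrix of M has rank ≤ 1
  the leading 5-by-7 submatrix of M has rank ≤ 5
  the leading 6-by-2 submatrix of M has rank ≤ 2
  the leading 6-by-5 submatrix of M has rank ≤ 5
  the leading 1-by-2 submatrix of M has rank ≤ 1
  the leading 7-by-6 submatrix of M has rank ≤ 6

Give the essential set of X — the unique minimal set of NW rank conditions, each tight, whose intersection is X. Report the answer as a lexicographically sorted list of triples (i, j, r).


The tightest implied rank at each (i,j), from the 16 conditions:

  row 1: 0 | 0 | 0 | 0 | 1 | 1 | 1
  row 2: 1 | 1 | 1 | 1 | 2 | 2 | 2
  row 3: 1 | 2 | 2 | 2 | 3 | 3 | 3
  row 4: 1 | 2 | 3 | 3 | 4 | 4 | 4
  row 5: 1 | 2 | 3 | 3 | 4 | 5 | 5
  row 6: 1 | 2 | 3 | 4 | 5 | 6 | 6
  row 7: 1 | 2 | 3 | 4 | 5 | 6 | 7

second differences of R give the permutation w = (5, 1, 2, 3, 6, 4, 7).

Fulton essential set (2 of the 5 Rothe cells):

[(1, 4, 0), (5, 4, 3)]


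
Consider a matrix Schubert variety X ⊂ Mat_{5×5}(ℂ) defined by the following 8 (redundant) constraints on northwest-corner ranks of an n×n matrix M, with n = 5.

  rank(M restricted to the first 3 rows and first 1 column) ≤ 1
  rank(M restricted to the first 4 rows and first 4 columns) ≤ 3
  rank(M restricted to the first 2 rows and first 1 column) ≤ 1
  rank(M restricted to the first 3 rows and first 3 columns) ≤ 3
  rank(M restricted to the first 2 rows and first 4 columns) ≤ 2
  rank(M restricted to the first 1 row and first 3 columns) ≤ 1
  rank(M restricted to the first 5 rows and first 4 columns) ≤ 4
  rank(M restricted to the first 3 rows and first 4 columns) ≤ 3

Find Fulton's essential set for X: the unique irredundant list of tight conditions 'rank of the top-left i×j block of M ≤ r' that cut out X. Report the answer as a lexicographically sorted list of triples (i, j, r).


The tightest implied rank at each (i,j), from the 8 conditions:

  R[1]: 1 1 1 1 1
  R[2]: 1 2 2 2 2
  R[3]: 1 2 3 3 3
  R[4]: 1 2 3 3 4
  R[5]: 1 2 3 4 5

the unique w with this rank table is (1, 2, 3, 5, 4).

Rothe diagram D(w) (1 cell), 1 SE-corner (essential condition):

[(4, 4, 3)]


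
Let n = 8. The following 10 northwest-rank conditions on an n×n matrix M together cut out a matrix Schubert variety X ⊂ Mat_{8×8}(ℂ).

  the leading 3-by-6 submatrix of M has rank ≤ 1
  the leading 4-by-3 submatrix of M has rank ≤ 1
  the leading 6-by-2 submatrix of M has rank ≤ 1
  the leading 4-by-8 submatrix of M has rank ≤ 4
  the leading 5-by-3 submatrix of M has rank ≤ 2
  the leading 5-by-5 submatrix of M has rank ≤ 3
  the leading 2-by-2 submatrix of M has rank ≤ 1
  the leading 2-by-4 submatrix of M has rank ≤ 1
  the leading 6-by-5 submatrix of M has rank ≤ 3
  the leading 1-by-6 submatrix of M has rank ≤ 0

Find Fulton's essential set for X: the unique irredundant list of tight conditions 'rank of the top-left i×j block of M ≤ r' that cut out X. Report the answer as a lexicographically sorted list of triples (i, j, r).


Reconstructing r_w from the 10 given conditions:

  i=1: 0, 0, 0, 0, 0, 0, 1, 1
  i=2: 1, 1, 1, 1, 1, 1, 2, 2
  i=3: 1, 1, 1, 1, 1, 1, 2, 3
  i=4: 1, 1, 1, 2, 2, 2, 3, 4
  i=5: 1, 1, 2, 3, 3, 3, 4, 5
  i=6: 1, 1, 2, 3, 3, 4, 5, 6
  i=7: 1, 2, 3, 4, 4, 5, 6, 7
  i=8: 1, 2, 3, 4, 5, 6, 7, 8

the unique w with this rank table is (7, 1, 8, 4, 3, 6, 2, 5).

D(w) has 16 cells with 5 SE-corners; essential set:

[(1, 6, 0), (3, 6, 1), (4, 3, 1), (6, 2, 1), (6, 5, 3)]


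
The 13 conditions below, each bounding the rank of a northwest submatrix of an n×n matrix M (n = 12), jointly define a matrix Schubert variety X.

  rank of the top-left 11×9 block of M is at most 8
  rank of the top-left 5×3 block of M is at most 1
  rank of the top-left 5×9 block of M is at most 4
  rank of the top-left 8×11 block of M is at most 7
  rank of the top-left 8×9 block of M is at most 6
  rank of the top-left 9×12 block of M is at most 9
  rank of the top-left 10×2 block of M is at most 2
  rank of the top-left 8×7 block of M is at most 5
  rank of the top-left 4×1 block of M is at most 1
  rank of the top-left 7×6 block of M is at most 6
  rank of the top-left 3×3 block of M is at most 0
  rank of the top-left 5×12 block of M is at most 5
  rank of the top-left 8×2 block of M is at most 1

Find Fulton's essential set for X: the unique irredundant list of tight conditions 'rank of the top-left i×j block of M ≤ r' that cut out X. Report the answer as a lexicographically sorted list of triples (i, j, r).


Recovering R(i,j) via the rank-extension bound from the 13 conditions:

  row 1: 0 0 0 1 1 1 1 1 1 1 1 1
  row 2: 0 0 0 1 2 2 2 2 2 2 2 2
  row 3: 0 0 0 1 2 3 3 3 3 3 3 3
  row 4: 1 1 1 2 3 4 4 4 4 4 4 4
  row 5: 1 1 1 2 3 4 4 4 4 5 5 5
  row 6: 1 1 2 3 4 5 5 5 5 6 6 6
  row 7: 1 1 2 3 4 5 5 6 6 7 7 7
  row 8: 1 1 2 3 4 5 5 6 6 7 7 8
  row 9: 1 2 3 4 5 6 6 7 7 8 8 9
  row 10: 1 2 3 4 5 6 7 8 8 9 9 10
  row 11: 1 2 3 4 5 6 7 8 8 9 10 11
  row 12: 1 2 3 4 5 6 7 8 9 10 11 12

so w = (4, 5, 6, 1, 10, 3, 8, 12, 2, 7, 11, 9).

ℓ(w)=22; the 8 essential cells (i,j,r):

[(3, 3, 0), (5, 3, 1), (5, 9, 4), (8, 2, 1), (8, 7, 5), (8, 9, 6), (8, 11, 7), (11, 9, 8)]


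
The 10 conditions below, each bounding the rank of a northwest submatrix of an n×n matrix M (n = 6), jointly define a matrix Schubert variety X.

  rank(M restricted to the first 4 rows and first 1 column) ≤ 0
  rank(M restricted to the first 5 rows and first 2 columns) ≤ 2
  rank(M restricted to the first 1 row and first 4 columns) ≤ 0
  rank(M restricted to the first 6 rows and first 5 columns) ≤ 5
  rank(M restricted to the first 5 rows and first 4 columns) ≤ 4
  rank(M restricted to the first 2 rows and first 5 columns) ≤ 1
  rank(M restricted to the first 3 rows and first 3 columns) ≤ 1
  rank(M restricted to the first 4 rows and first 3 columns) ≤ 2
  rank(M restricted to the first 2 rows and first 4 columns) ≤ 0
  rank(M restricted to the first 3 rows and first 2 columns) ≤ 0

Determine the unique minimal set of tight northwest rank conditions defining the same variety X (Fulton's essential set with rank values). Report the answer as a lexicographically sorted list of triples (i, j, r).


Propagating the 10 rank bounds to every northwest block:

  i=1: 0 0 0 0 1 1
  i=2: 0 0 0 0 1 2
  i=3: 0 0 1 1 2 3
  i=4: 0 1 2 2 3 4
  i=5: 1 2 3 3 4 5
  i=6: 1 2 3 4 5 6

reading off 1-entries of Δ²R: w = (5, 6, 3, 2, 1, 4).

Rothe diagram D(w) (11 cells), 3 SE-corners (essential conditions):

[(2, 4, 0), (3, 2, 0), (4, 1, 0)]
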